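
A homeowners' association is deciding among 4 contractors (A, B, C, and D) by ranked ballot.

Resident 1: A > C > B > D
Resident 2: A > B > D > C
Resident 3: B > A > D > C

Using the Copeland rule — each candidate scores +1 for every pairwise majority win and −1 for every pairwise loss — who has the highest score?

Pairwise results:
  A vs B: A wins 2–1.
  A vs C: A wins 3–0.
  A vs D: A wins 3–0.
  B vs C: B wins 2–1.
  B vs D: B wins 3–0.
  C vs D: D wins 2–1.
Copeland scores (wins − losses):
  A: 3 − 0 = 3
  B: 2 − 1 = 1
  C: 0 − 3 = -3
  D: 1 − 2 = -1
A has the best Copeland score.

A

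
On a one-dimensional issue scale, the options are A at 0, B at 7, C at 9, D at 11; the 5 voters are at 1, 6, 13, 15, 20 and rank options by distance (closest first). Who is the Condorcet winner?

D

With single-peaked preferences on a line, the Condorcet winner is the candidate closest to the median voter.
The median voter (position 13) is closest to D at 11.
Check: D vs A — voters closer to D: 4 of 5.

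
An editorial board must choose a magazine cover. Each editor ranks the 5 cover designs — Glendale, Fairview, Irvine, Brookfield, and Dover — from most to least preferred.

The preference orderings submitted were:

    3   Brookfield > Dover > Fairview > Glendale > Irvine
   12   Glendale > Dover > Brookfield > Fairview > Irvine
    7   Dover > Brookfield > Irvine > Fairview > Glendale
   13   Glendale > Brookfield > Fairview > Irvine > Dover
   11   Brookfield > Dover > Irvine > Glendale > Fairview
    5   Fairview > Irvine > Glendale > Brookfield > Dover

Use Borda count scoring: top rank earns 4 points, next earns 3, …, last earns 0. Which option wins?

Brookfield

Borda scores:
  Glendale: 3·1 + 12·4 + 7·0 + 13·4 + 11·1 + 5·2 = 124
  Fairview: 3·2 + 12·1 + 7·1 + 13·2 + 11·0 + 5·4 = 71
  Irvine: 3·0 + 12·0 + 7·2 + 13·1 + 11·2 + 5·3 = 64
  Brookfield: 3·4 + 12·2 + 7·3 + 13·3 + 11·4 + 5·1 = 145
  Dover: 3·3 + 12·3 + 7·4 + 13·0 + 11·3 + 5·0 = 106
Brookfield has the highest total.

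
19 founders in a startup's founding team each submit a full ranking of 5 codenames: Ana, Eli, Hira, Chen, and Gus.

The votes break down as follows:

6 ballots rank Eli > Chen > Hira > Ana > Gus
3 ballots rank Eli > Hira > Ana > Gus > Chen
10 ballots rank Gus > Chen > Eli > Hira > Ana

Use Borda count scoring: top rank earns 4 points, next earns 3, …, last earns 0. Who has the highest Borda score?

Eli

Borda scores:
  Ana: 6·1 + 3·2 + 10·0 = 12
  Eli: 6·4 + 3·4 + 10·2 = 56
  Hira: 6·2 + 3·3 + 10·1 = 31
  Chen: 6·3 + 3·0 + 10·3 = 48
  Gus: 6·0 + 3·1 + 10·4 = 43
Eli has the highest total.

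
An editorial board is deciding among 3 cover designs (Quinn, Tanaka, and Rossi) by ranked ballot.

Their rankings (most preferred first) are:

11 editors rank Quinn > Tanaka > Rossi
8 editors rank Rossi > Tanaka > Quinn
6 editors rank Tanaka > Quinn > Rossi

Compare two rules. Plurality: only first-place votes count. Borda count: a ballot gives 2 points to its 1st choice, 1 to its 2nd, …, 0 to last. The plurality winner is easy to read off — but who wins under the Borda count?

Tanaka

Plurality first-place counts: Quinn 11, Tanaka 6, Rossi 8 → Quinn.
Borda totals: Quinn 28, Tanaka 31, Rossi 16 → Tanaka.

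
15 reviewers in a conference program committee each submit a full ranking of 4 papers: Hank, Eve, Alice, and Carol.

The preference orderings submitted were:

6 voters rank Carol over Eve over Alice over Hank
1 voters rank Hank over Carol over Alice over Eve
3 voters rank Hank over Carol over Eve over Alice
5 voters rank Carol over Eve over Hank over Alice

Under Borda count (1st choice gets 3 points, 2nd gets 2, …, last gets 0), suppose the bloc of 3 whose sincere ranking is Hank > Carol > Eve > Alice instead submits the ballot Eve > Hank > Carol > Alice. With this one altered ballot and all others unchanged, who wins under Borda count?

Carol

Borda totals with the altered ballot: Hank 14, Eve 31, Alice 7, Carol 38.
The winner is unchanged: still Carol.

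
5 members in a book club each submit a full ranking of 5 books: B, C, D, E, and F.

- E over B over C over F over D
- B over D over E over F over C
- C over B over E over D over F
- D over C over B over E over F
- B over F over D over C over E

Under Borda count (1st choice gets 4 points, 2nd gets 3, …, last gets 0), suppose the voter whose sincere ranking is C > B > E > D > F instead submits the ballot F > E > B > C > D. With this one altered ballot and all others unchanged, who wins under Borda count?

B

Borda totals with the altered ballot: B 15, C 7, D 9, E 10, F 9.
The winner is unchanged: still B.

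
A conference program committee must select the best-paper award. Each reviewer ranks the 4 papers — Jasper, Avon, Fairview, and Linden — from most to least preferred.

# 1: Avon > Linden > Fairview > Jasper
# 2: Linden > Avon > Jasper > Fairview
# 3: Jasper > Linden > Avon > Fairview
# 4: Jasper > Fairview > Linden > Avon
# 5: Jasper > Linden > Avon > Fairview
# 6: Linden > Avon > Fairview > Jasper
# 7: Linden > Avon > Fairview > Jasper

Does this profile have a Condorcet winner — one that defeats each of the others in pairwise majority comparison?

Head-to-head results (7 voters total):
Jasper vs Avon: Avon wins 4–3.
Jasper vs Fairview: Jasper wins 4–3.
Jasper vs Linden: Linden wins 4–3.
Avon vs Fairview: Avon wins 6–1.
Avon vs Linden: Linden wins 6–1.
Fairview vs Linden: Linden wins 6–1.
Linden beats each rival — Jasper (4–3), Avon (6–1), Fairview (6–1) — so Linden is the Condorcet winner.

Yes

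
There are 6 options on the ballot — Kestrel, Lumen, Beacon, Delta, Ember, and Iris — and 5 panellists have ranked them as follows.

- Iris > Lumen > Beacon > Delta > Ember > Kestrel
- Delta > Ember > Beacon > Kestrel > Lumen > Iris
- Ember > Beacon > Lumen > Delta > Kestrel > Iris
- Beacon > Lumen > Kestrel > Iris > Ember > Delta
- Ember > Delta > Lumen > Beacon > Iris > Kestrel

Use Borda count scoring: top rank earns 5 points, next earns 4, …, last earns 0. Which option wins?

Borda scores:
  Kestrel: 0 + 2 + 1 + 3 + 0 = 6
  Lumen: 4 + 1 + 3 + 4 + 3 = 15
  Beacon: 3 + 3 + 4 + 5 + 2 = 17
  Delta: 2 + 5 + 2 + 0 + 4 = 13
  Ember: 1 + 4 + 5 + 1 + 5 = 16
  Iris: 5 + 0 + 0 + 2 + 1 = 8
Beacon has the highest total.

Beacon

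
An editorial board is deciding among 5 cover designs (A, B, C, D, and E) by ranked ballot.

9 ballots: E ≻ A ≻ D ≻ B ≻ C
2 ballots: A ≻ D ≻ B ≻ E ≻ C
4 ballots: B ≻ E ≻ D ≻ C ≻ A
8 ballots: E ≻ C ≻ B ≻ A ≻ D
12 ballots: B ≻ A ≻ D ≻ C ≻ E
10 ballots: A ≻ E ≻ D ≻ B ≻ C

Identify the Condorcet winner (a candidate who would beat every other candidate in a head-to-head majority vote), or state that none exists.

Head-to-head results (45 voters total):
A vs B: B wins 24–21.
A vs C: A wins 33–12.
A vs D: A wins 41–4.
A vs E: A wins 24–21.
B vs C: B wins 37–8.
B vs D: B wins 24–21.
B vs E: E wins 27–18.
C vs D: D wins 37–8.
C vs E: E wins 33–12.
D vs E: E wins 31–14.
No candidate beats all others: A beats E beats B beats A, a majority cycle.

No Condorcet winner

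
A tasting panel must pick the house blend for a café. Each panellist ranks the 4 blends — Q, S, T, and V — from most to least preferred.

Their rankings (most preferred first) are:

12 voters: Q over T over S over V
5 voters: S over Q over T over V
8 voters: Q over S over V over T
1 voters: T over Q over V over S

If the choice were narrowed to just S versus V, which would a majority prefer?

S

Ballots ranking S above V: 12+5+8 = 25.
Ballots ranking V above S: 1.
S wins the head-to-head, 25–1.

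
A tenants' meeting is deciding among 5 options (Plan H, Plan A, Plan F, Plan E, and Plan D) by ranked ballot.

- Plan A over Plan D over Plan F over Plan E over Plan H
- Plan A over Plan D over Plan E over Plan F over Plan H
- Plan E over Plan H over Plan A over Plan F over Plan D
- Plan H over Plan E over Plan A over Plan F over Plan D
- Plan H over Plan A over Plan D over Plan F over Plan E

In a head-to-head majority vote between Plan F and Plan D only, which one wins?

Plan D

Ballots ranking Plan F above Plan D: 2.
Ballots ranking Plan D above Plan F: 3.
Plan D wins the head-to-head, 3–2.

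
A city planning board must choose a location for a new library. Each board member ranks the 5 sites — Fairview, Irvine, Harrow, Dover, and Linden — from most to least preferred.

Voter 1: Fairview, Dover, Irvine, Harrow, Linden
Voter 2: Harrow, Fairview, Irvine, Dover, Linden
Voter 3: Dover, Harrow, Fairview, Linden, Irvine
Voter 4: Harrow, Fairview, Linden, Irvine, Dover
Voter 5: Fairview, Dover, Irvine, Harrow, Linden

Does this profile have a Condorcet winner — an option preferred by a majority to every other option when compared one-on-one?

Head-to-head results (5 voters total):
Fairview vs Irvine: Fairview wins 5–0.
Fairview vs Harrow: Harrow wins 3–2.
Fairview vs Dover: Fairview wins 4–1.
Fairview vs Linden: Fairview wins 5–0.
Irvine vs Harrow: Harrow wins 3–2.
Irvine vs Dover: Dover wins 3–2.
Irvine vs Linden: Irvine wins 3–2.
Harrow vs Dover: Dover wins 3–2.
Harrow vs Linden: Harrow wins 5–0.
Dover vs Linden: Dover wins 4–1.
No candidate beats all others: Fairview beats Dover beats Harrow beats Fairview, a majority cycle.

No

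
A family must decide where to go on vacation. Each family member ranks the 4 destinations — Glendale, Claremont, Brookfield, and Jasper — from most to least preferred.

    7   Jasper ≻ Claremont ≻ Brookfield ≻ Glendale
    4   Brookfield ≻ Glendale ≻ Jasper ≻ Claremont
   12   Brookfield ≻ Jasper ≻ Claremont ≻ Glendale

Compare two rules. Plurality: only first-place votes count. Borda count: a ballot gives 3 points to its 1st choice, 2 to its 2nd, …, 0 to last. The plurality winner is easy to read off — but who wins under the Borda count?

Brookfield

Plurality first-place counts: Glendale 0, Claremont 0, Brookfield 16, Jasper 7 → Brookfield.
Borda totals: Glendale 8, Claremont 26, Brookfield 55, Jasper 49 → Brookfield.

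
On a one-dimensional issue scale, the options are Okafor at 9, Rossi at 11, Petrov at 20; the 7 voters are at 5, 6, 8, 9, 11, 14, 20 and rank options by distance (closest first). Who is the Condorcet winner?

Okafor

With single-peaked preferences on a line, the Condorcet winner is the candidate closest to the median voter.
The median voter (position 9) is closest to Okafor at 9.
Check: Okafor vs Rossi — voters closer to Okafor: 4 of 7.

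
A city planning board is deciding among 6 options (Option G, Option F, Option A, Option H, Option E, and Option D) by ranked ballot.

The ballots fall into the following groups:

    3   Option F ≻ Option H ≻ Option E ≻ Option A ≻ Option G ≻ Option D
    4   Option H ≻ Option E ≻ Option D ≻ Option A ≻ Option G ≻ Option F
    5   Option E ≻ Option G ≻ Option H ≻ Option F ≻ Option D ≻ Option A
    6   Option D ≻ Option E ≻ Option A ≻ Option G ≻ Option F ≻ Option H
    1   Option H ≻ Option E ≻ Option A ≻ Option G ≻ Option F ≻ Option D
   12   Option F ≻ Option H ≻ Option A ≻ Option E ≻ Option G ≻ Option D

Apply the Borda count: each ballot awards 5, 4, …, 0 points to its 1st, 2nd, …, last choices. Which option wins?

Option E

Borda scores:
  Option G: 3·1 + 4·1 + 5·4 + 6·2 + 2 + 12·1 = 53
  Option F: 3·5 + 4·0 + 5·2 + 6·1 + 1 + 12·5 = 92
  Option A: 3·2 + 4·2 + 5·0 + 6·3 + 3 + 12·3 = 71
  Option H: 3·4 + 4·5 + 5·3 + 6·0 + 5 + 12·4 = 100
  Option E: 3·3 + 4·4 + 5·5 + 6·4 + 4 + 12·2 = 102
  Option D: 3·0 + 4·3 + 5·1 + 6·5 + 0 + 12·0 = 47
Option E has the highest total.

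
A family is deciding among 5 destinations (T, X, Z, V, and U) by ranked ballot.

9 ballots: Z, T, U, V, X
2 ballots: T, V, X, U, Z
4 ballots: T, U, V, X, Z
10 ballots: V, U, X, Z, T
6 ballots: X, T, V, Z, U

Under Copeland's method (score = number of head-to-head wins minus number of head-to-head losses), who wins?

V

Pairwise results:
  T vs X: X wins 16–15.
  T vs Z: Z wins 19–12.
  T vs V: T wins 21–10.
  T vs U: T wins 21–10.
  X vs Z: X wins 22–9.
  X vs V: V wins 25–6.
  X vs U: U wins 23–8.
  Z vs V: V wins 22–9.
  Z vs U: U wins 16–15.
  V vs U: V wins 18–13.
Copeland scores (wins − losses):
  T: 2 − 2 = 0
  X: 2 − 2 = 0
  Z: 1 − 3 = -2
  V: 3 − 1 = 2
  U: 2 − 2 = 0
V has the best Copeland score.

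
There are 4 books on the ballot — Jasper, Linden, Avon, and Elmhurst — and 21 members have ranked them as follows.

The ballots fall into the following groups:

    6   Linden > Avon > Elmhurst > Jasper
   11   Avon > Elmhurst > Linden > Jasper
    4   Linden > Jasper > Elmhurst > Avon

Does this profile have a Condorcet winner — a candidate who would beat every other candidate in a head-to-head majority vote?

Yes

Head-to-head results (21 voters total):
Jasper vs Linden: Linden wins 21–0.
Jasper vs Avon: Avon wins 17–4.
Jasper vs Elmhurst: Elmhurst wins 17–4.
Linden vs Avon: Avon wins 11–10.
Linden vs Elmhurst: Elmhurst wins 11–10.
Avon vs Elmhurst: Avon wins 17–4.
Avon beats each rival — Jasper (17–4), Linden (11–10), Elmhurst (17–4) — so Avon is the Condorcet winner.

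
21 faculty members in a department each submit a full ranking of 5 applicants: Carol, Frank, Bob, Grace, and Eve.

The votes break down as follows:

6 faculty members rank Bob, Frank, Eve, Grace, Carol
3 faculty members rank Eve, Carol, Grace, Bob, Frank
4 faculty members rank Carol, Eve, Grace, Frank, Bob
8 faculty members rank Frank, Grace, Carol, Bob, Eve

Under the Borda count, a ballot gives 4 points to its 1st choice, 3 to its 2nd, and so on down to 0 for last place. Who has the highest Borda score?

Frank

Borda scores:
  Carol: 6·0 + 3·3 + 4·4 + 8·2 = 41
  Frank: 6·3 + 3·0 + 4·1 + 8·4 = 54
  Bob: 6·4 + 3·1 + 4·0 + 8·1 = 35
  Grace: 6·1 + 3·2 + 4·2 + 8·3 = 44
  Eve: 6·2 + 3·4 + 4·3 + 8·0 = 36
Frank has the highest total.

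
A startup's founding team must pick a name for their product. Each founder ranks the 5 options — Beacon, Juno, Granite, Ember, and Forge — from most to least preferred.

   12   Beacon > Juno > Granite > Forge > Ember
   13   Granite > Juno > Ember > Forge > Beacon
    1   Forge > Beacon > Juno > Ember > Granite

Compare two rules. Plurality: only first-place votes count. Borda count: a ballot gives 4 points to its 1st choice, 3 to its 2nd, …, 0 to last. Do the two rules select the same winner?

Plurality first-place counts: Beacon 12, Juno 0, Granite 13, Ember 0, Forge 1 → Granite.
Borda totals: Beacon 51, Juno 77, Granite 76, Ember 27, Forge 29 → Juno.
The two rules disagree: plurality picks Granite, Borda picks Juno.

No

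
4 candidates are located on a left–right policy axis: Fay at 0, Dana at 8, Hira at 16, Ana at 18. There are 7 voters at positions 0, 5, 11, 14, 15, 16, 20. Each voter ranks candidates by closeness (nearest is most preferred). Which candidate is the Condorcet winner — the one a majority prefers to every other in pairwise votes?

With single-peaked preferences on a line, the Condorcet winner is the candidate closest to the median voter.
The median voter (position 14) is closest to Hira at 16.
Check: Hira vs Ana — voters closer to Hira: 6 of 7.

Hira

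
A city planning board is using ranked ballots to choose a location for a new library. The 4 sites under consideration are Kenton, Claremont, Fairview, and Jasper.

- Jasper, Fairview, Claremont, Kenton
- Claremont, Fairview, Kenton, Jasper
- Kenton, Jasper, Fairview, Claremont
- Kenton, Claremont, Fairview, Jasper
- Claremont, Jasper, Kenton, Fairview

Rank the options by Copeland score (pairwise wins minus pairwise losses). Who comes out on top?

Pairwise results:
  Kenton vs Claremont: Claremont wins 3–2.
  Kenton vs Fairview: Kenton wins 3–2.
  Kenton vs Jasper: Kenton wins 3–2.
  Claremont vs Fairview: Claremont wins 3–2.
  Claremont vs Jasper: Claremont wins 3–2.
  Fairview vs Jasper: Jasper wins 3–2.
Copeland scores (wins − losses):
  Kenton: 2 − 1 = 1
  Claremont: 3 − 0 = 3
  Fairview: 0 − 3 = -3
  Jasper: 1 − 2 = -1
Claremont has the best Copeland score.

Claremont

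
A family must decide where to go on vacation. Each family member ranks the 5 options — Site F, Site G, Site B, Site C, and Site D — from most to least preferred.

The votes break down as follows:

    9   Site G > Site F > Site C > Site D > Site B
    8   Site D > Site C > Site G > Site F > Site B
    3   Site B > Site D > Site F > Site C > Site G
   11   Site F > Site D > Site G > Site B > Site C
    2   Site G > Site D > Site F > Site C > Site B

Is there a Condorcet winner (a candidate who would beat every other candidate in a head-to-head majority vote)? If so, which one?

Head-to-head results (33 voters total):
Site F vs Site G: Site G wins 19–14.
Site F vs Site B: Site F wins 30–3.
Site F vs Site C: Site F wins 25–8.
Site F vs Site D: Site F wins 20–13.
Site G vs Site B: Site G wins 30–3.
Site G vs Site C: Site G wins 22–11.
Site G vs Site D: Site D wins 22–11.
Site B vs Site C: Site C wins 19–14.
Site B vs Site D: Site D wins 30–3.
Site C vs Site D: Site D wins 24–9.
No candidate beats all others: Site F beats Site D beats Site G beats Site F, a majority cycle.

None — there is no Condorcet winner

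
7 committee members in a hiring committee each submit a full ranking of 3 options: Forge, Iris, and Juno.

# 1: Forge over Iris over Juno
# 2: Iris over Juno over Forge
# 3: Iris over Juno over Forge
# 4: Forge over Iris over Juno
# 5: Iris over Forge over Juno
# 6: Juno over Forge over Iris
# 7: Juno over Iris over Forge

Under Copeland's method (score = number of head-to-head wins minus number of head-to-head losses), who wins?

Pairwise results:
  Forge vs Iris: Iris wins 4–3.
  Forge vs Juno: Juno wins 4–3.
  Iris vs Juno: Iris wins 5–2.
Copeland scores (wins − losses):
  Forge: 0 − 2 = -2
  Iris: 2 − 0 = 2
  Juno: 1 − 1 = 0
Iris has the best Copeland score.

Iris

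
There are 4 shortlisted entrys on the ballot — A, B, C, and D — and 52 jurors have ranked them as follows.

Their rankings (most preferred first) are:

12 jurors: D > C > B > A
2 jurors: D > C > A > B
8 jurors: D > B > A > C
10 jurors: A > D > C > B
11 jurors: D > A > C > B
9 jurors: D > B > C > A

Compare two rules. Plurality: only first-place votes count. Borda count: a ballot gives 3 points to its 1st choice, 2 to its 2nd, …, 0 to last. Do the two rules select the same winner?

Plurality first-place counts: A 10, B 0, C 0, D 42 → D.
Borda totals: A 62, B 46, C 58, D 146 → D.
The two rules agree on D.

Yes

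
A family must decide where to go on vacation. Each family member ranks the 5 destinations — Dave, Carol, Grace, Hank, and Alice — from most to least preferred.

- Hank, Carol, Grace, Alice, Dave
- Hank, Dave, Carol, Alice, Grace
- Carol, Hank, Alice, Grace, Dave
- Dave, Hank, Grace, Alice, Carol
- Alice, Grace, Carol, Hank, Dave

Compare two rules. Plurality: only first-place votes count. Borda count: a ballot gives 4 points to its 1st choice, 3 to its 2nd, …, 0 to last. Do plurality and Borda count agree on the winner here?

Yes

Plurality first-place counts: Dave 1, Carol 1, Grace 0, Hank 2, Alice 1 → Hank.
Borda totals: Dave 7, Carol 11, Grace 8, Hank 15, Alice 9 → Hank.
The two rules agree on Hank.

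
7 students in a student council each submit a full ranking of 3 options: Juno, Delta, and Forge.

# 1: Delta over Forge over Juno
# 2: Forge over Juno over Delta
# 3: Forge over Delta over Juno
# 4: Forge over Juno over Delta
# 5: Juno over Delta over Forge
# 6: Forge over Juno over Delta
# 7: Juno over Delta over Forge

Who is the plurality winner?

First-place vote totals:
  Juno: 2
  Delta: 1
  Forge: 4
Forge has the most first-place votes.

Forge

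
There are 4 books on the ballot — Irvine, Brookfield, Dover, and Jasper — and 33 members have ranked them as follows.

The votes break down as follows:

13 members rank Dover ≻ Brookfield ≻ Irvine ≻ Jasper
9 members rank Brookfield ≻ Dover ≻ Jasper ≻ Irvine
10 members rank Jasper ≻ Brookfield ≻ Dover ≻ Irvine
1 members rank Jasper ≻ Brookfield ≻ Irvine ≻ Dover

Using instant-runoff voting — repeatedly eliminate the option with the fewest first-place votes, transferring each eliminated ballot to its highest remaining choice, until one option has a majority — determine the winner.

Round 1: Dover 13, Jasper 11, Brookfield 9, Irvine 0. Irvine has the fewest and is eliminated.
Round 2: Dover 13, Jasper 11, Brookfield 9. Brookfield has the fewest and is eliminated.
Round 3: Dover 22, Jasper 11. Dover has a majority.

Dover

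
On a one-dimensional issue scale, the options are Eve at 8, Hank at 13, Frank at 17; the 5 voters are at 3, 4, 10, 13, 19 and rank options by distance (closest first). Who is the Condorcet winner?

With single-peaked preferences on a line, the Condorcet winner is the candidate closest to the median voter.
The median voter (position 10) is closest to Eve at 8.
Check: Eve vs Frank — voters closer to Eve: 3 of 5.

Eve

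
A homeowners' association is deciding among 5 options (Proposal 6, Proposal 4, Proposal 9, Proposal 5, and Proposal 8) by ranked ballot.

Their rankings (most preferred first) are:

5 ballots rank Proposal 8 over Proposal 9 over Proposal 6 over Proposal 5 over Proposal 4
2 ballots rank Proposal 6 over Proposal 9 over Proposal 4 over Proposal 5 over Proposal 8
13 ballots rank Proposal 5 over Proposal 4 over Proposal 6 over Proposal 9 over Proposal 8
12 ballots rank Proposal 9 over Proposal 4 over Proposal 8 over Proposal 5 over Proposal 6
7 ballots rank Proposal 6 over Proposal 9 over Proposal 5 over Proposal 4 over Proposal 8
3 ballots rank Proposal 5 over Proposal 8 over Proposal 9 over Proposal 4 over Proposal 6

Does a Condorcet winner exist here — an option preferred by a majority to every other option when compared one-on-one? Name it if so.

Head-to-head results (42 voters total):
Proposal 6 vs Proposal 4: Proposal 4 wins 28–14.
Proposal 6 vs Proposal 9: Proposal 6 wins 22–20.
Proposal 6 vs Proposal 5: Proposal 5 wins 28–14.
Proposal 6 vs Proposal 8: Proposal 6 wins 22–20.
Proposal 4 vs Proposal 9: Proposal 9 wins 29–13.
Proposal 4 vs Proposal 5: Proposal 5 wins 28–14.
Proposal 4 vs Proposal 8: Proposal 4 wins 34–8.
Proposal 9 vs Proposal 5: Proposal 9 wins 26–16.
Proposal 9 vs Proposal 8: Proposal 9 wins 34–8.
Proposal 5 vs Proposal 8: Proposal 5 wins 25–17.
No candidate beats all others: Proposal 6 beats Proposal 9 beats Proposal 4 beats Proposal 6, a majority cycle.

None — there is no Condorcet winner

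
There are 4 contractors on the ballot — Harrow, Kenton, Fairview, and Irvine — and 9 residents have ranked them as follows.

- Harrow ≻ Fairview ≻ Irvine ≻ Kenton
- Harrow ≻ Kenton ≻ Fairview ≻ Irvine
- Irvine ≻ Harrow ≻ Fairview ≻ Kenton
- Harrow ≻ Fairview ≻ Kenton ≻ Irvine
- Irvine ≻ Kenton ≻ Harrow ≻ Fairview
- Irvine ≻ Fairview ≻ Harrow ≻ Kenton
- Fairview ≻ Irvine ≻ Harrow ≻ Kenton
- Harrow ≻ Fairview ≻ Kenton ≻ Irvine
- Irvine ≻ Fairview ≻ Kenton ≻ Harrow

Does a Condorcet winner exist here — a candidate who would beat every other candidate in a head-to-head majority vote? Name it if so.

Head-to-head results (9 voters total):
Harrow vs Kenton: Harrow wins 7–2.
Harrow vs Fairview: Harrow wins 6–3.
Harrow vs Irvine: Irvine wins 5–4.
Kenton vs Fairview: Fairview wins 7–2.
Kenton vs Irvine: Irvine wins 6–3.
Fairview vs Irvine: Fairview wins 5–4.
No candidate beats all others: Harrow beats Fairview beats Irvine beats Harrow, a majority cycle.

There is no Condorcet winner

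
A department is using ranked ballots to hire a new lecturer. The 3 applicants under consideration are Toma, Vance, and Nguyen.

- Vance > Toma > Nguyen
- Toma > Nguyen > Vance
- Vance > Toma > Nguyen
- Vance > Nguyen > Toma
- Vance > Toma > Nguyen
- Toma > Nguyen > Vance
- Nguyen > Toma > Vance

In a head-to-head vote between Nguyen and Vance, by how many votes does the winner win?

Ballots ranking Nguyen above Vance: 3.
Ballots ranking Vance above Nguyen: 4.
Vance wins 4–3, a margin of 1.

1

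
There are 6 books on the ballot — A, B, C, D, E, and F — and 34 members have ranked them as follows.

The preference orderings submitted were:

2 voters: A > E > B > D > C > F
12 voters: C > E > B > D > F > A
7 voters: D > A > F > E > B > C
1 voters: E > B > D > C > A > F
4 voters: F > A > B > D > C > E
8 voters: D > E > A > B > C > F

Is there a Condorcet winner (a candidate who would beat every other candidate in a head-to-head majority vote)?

Head-to-head results (34 voters total):
A vs B: A wins 21–13.
A vs C: A wins 21–13.
A vs D: D wins 28–6.
A vs E: E wins 21–13.
A vs F: A wins 18–16.
B vs C: B wins 22–12.
B vs D: B wins 19–15.
B vs E: E wins 30–4.
B vs F: B wins 23–11.
C vs D: D wins 22–12.
C vs E: E wins 18–16.
C vs F: C wins 23–11.
D vs E: D wins 19–15.
D vs F: D wins 30–4.
E vs F: E wins 23–11.
No candidate beats all others: A beats B beats D beats A, a majority cycle.

No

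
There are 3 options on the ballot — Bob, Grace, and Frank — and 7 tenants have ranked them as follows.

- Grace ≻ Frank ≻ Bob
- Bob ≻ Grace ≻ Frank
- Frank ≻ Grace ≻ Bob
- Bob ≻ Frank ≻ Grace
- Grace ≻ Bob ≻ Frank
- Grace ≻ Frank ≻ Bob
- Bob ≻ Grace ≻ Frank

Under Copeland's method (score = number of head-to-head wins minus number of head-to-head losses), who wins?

Grace

Pairwise results:
  Bob vs Grace: Grace wins 4–3.
  Bob vs Frank: Bob wins 4–3.
  Grace vs Frank: Grace wins 5–2.
Copeland scores (wins − losses):
  Bob: 1 − 1 = 0
  Grace: 2 − 0 = 2
  Frank: 0 − 2 = -2
Grace has the best Copeland score.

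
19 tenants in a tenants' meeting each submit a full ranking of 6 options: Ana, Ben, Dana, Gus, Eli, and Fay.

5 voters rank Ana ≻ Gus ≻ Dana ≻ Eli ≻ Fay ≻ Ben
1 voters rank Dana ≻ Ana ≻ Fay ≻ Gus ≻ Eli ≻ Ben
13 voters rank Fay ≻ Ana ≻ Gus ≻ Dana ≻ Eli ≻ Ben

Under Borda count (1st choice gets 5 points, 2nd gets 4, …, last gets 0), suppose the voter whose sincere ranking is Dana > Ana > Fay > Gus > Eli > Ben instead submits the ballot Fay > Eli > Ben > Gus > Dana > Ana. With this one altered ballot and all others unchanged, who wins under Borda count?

Borda totals with the altered ballot: Ana 77, Ben 3, Dana 42, Gus 61, Eli 27, Fay 75.
The winner is unchanged: still Ana.

Ana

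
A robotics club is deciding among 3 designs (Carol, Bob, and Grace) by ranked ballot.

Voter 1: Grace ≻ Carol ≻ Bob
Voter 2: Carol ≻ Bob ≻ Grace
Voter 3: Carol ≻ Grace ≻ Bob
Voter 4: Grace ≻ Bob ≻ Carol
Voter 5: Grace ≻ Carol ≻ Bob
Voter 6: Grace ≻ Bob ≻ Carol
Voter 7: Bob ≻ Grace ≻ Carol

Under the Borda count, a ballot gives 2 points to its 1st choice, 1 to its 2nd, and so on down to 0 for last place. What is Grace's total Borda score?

Borda scores:
  Carol: 1 + 2 + 2 + 0 + 1 + 0 + 0 = 6
  Bob: 0 + 1 + 0 + 1 + 0 + 1 + 2 = 5
  Grace: 2 + 0 + 1 + 2 + 2 + 2 + 1 = 10

10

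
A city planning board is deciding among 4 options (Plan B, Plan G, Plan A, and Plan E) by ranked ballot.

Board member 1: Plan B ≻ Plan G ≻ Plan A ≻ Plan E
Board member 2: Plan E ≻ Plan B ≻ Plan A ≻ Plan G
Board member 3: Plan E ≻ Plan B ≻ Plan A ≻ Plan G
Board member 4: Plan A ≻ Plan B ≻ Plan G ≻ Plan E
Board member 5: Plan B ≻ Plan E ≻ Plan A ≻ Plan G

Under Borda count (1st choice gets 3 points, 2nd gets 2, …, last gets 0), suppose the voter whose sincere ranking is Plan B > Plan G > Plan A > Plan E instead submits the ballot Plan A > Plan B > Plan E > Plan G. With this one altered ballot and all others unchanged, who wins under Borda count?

Borda totals with the altered ballot: Plan B 11, Plan G 1, Plan A 9, Plan E 9.
The winner is unchanged: still Plan B.

Plan B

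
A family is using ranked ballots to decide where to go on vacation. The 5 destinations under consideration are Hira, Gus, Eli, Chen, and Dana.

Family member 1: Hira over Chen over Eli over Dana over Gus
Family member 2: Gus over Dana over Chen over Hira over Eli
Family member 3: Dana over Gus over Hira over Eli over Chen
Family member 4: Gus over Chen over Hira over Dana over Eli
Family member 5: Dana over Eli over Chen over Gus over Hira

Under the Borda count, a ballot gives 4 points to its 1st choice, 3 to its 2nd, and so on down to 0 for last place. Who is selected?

Dana

Borda scores:
  Hira: 4 + 1 + 2 + 2 + 0 = 9
  Gus: 0 + 4 + 3 + 4 + 1 = 12
  Eli: 2 + 0 + 1 + 0 + 3 = 6
  Chen: 3 + 2 + 0 + 3 + 2 = 10
  Dana: 1 + 3 + 4 + 1 + 4 = 13
Dana has the highest total.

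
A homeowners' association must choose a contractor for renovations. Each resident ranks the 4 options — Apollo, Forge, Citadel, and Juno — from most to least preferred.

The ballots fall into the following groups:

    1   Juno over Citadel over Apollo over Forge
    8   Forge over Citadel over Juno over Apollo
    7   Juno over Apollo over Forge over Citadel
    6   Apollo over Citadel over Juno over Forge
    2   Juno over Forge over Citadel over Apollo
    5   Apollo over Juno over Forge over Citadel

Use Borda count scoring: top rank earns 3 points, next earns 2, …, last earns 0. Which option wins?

Borda scores:
  Apollo: 1 + 8·0 + 7·2 + 6·3 + 2·0 + 5·3 = 48
  Forge: 0 + 8·3 + 7·1 + 6·0 + 2·2 + 5·1 = 40
  Citadel: 2 + 8·2 + 7·0 + 6·2 + 2·1 + 5·0 = 32
  Juno: 3 + 8·1 + 7·3 + 6·1 + 2·3 + 5·2 = 54
Juno has the highest total.

Juno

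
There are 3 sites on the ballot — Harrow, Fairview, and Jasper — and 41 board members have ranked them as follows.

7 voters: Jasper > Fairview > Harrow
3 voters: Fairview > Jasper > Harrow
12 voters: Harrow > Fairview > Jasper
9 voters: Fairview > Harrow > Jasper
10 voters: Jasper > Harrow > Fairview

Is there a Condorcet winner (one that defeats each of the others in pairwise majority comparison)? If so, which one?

Harrow

Head-to-head results (41 voters total):
Harrow vs Fairview: Harrow wins 22–19.
Harrow vs Jasper: Harrow wins 21–20.
Fairview vs Jasper: Fairview wins 24–17.
Harrow beats each rival — Fairview (22–19), Jasper (21–20) — so Harrow is the Condorcet winner.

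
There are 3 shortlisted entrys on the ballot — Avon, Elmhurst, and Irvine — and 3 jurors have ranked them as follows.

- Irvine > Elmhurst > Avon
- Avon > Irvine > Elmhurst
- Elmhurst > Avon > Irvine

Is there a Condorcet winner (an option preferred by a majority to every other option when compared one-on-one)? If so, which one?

Head-to-head results (3 voters total):
Avon vs Elmhurst: Elmhurst wins 2–1.
Avon vs Irvine: Avon wins 2–1.
Elmhurst vs Irvine: Irvine wins 2–1.
No candidate beats all others: Avon beats Irvine beats Elmhurst beats Avon, a majority cycle.

None — there is no Condorcet winner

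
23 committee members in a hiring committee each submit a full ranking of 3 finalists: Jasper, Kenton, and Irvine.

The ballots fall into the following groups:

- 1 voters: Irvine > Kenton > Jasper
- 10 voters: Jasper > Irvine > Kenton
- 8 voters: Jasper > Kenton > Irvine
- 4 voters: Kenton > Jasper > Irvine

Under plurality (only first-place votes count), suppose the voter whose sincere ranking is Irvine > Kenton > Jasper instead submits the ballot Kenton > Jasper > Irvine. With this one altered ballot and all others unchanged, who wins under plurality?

Jasper

First-place totals with the altered ballot: Jasper 18, Kenton 5, Irvine 0.
The winner is unchanged: still Jasper.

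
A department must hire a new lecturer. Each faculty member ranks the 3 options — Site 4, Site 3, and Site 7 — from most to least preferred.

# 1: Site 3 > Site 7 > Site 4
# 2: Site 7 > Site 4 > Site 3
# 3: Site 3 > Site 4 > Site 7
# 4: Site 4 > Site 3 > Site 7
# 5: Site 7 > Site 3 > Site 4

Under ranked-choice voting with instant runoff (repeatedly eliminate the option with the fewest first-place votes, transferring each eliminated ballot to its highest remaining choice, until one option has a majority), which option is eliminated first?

Site 4

Round 1: Site 3 2, Site 7 2, Site 4 1. Site 4 has the fewest and is eliminated.
Round 2: Site 3 3, Site 7 2. Site 3 has a majority.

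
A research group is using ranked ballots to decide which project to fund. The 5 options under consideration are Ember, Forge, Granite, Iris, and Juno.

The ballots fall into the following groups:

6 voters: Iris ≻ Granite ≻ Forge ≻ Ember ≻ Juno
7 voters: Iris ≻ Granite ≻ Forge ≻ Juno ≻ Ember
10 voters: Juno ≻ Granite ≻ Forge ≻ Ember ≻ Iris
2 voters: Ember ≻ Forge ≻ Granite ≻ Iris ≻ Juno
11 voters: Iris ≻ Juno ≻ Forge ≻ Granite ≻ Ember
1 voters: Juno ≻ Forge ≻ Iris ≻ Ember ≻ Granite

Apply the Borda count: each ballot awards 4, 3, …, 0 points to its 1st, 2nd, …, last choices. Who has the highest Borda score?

Borda scores:
  Ember: 6·1 + 7·0 + 10·1 + 2·4 + 11·0 + 1 = 25
  Forge: 6·2 + 7·2 + 10·2 + 2·3 + 11·2 + 3 = 77
  Granite: 6·3 + 7·3 + 10·3 + 2·2 + 11·1 + 0 = 84
  Iris: 6·4 + 7·4 + 10·0 + 2·1 + 11·4 + 2 = 100
  Juno: 6·0 + 7·1 + 10·4 + 2·0 + 11·3 + 4 = 84
Iris has the highest total.

Iris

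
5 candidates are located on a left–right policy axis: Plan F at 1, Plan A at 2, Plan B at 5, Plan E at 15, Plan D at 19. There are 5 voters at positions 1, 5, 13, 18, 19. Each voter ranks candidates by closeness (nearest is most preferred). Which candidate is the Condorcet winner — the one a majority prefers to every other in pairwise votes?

With single-peaked preferences on a line, the Condorcet winner is the candidate closest to the median voter.
The median voter (position 13) is closest to Plan E at 15.
Check: Plan E vs Plan D — voters closer to Plan E: 3 of 5.

Plan E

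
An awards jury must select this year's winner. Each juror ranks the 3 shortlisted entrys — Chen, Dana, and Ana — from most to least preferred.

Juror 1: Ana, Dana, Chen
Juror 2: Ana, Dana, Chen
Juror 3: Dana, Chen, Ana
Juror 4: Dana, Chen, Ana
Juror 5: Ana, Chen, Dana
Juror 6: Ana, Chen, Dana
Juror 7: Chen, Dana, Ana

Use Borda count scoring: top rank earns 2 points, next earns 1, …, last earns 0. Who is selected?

Ana

Borda scores:
  Chen: 0 + 0 + 1 + 1 + 1 + 1 + 2 = 6
  Dana: 1 + 1 + 2 + 2 + 0 + 0 + 1 = 7
  Ana: 2 + 2 + 0 + 0 + 2 + 2 + 0 = 8
Ana has the highest total.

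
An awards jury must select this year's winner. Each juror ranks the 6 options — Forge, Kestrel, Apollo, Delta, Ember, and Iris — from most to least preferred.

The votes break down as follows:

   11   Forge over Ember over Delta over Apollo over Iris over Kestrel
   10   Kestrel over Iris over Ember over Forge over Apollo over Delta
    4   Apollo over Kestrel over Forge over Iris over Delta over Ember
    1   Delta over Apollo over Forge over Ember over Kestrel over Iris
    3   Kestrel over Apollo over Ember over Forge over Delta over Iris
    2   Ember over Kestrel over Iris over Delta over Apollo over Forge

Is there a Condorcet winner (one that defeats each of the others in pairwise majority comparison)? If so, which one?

Head-to-head results (31 voters total):
Forge vs Kestrel: Kestrel wins 19–12.
Forge vs Apollo: Forge wins 21–10.
Forge vs Delta: Forge wins 28–3.
Forge vs Ember: Forge wins 16–15.
Forge vs Iris: Forge wins 19–12.
Kestrel vs Apollo: Apollo wins 16–15.
Kestrel vs Delta: Kestrel wins 19–12.
Kestrel vs Ember: Kestrel wins 17–14.
Kestrel vs Iris: Kestrel wins 20–11.
Apollo vs Delta: Apollo wins 17–14.
Apollo vs Ember: Ember wins 23–8.
Apollo vs Iris: Apollo wins 19–12.
Delta vs Ember: Ember wins 26–5.
Delta vs Iris: Iris wins 16–15.
Ember vs Iris: Ember wins 17–14.
No candidate beats all others: Forge beats Apollo beats Kestrel beats Forge, a majority cycle.

There is no Condorcet winner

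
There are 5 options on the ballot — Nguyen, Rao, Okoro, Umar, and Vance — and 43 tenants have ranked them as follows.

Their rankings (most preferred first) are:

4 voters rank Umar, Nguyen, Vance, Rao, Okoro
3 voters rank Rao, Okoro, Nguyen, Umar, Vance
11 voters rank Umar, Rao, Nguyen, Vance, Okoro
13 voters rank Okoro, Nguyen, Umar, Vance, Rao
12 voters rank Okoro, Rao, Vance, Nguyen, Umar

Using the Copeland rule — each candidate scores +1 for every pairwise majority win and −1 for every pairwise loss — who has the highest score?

Pairwise results:
  Nguyen vs Rao: Rao wins 26–17.
  Nguyen vs Okoro: Okoro wins 28–15.
  Nguyen vs Umar: Nguyen wins 28–15.
  Nguyen vs Vance: Nguyen wins 31–12.
  Rao vs Okoro: Okoro wins 25–18.
  Rao vs Umar: Umar wins 28–15.
  Rao vs Vance: Rao wins 26–17.
  Okoro vs Umar: Okoro wins 28–15.
  Okoro vs Vance: Okoro wins 28–15.
  Umar vs Vance: Umar wins 31–12.
Copeland scores (wins − losses):
  Nguyen: 2 − 2 = 0
  Rao: 2 − 2 = 0
  Okoro: 4 − 0 = 4
  Umar: 2 − 2 = 0
  Vance: 0 − 4 = -4
Okoro has the best Copeland score.

Okoro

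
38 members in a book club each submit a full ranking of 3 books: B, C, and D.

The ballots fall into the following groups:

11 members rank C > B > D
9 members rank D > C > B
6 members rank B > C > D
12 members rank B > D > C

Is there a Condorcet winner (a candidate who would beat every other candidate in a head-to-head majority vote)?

No

Head-to-head results (38 voters total):
B vs C: C wins 20–18.
B vs D: B wins 29–9.
C vs D: D wins 21–17.
No candidate beats all others: B beats D beats C beats B, a majority cycle.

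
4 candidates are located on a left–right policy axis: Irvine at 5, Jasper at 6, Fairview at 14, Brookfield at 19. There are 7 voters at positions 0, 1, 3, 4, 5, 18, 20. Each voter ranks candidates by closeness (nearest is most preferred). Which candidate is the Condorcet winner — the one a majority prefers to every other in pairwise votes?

With single-peaked preferences on a line, the Condorcet winner is the candidate closest to the median voter.
The median voter (position 4) is closest to Irvine at 5.
Check: Irvine vs Fairview — voters closer to Irvine: 5 of 7.

Irvine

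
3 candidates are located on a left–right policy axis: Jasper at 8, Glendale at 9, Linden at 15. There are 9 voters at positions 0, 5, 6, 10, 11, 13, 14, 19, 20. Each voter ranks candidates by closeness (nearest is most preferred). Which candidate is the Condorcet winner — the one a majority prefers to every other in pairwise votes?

Glendale

With single-peaked preferences on a line, the Condorcet winner is the candidate closest to the median voter.
The median voter (position 11) is closest to Glendale at 9.
Check: Glendale vs Linden — voters closer to Glendale: 5 of 9.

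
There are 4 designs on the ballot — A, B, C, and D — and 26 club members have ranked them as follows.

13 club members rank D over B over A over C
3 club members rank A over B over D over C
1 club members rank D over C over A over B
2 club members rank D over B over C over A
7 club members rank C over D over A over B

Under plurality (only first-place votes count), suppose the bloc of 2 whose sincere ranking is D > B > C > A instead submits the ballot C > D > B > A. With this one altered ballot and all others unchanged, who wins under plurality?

First-place totals with the altered ballot: A 3, B 0, C 9, D 14.
The winner is unchanged: still D.

D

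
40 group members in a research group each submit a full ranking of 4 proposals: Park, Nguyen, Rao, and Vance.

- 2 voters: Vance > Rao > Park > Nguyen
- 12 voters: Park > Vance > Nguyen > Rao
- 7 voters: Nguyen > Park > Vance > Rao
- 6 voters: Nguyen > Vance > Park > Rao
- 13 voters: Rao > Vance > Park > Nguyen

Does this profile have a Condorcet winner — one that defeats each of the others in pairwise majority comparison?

Head-to-head results (40 voters total):
Park vs Nguyen: Park wins 27–13.
Park vs Rao: Park wins 25–15.
Park vs Vance: Vance wins 21–19.
Nguyen vs Rao: Nguyen wins 25–15.
Nguyen vs Vance: Vance wins 27–13.
Rao vs Vance: Vance wins 27–13.
Vance beats each rival — Park (21–19), Nguyen (27–13), Rao (27–13) — so Vance is the Condorcet winner.

Yes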